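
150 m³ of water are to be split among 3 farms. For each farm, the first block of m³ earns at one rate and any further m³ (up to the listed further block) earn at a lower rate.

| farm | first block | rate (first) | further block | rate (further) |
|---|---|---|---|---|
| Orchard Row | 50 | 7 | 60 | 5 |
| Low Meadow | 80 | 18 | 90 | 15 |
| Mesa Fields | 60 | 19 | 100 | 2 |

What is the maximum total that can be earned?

2730

Treat each block as its own option and order by rate: Mesa Fields/tier1 19 > Low Meadow/tier1 18 > Low Meadow/tier2 15 > Orchard Row/tier1 7 > Orchard Row/tier2 5 > Mesa Fields/tier2 2.
Mesa Fields/tier1 (19): +60 ; 90 left.
Low Meadow/tier1 (18): +80 ; 10 left.
Low Meadow/tier2: +10 of 90 at 15; pool empty.
Total = 19×60 + 18×80 + 15×10 = 2730.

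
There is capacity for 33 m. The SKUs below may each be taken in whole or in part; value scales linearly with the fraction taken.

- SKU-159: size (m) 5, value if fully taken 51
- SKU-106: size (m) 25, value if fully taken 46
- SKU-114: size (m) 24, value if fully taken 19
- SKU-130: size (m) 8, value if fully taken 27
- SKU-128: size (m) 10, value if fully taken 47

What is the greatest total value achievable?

143.4

Sort by value density: SKU-159 51/5≈10.2, SKU-128 47/10≈4.7, SKU-130 27/8≈3.38, SKU-106 46/25≈1.84, SKU-114 19/24≈0.792.
Take all of SKU-159 (5 m, value 51) ; 28 m left.
All 10 m of SKU-128 fit (value 47) ; 18 remain.
All 8 m of SKU-130 fit (value 27) ; 10 remain.
10 m left: a 10/25 share of SKU-106 gives 46×10/25 = 18.4.
Total value = 143.4.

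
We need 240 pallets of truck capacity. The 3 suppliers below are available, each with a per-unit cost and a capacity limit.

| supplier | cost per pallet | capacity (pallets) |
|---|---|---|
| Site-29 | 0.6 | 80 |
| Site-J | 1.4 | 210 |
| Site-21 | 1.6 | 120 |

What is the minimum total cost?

272

Cheapest first:
Site-29 (0.6): use full 80 ; 160 pallets to go.
Site-J (1.4): take the remaining 160 ; done.
Site-21: unused.
Cost = 80×0.6 + 160×1.4 = 272.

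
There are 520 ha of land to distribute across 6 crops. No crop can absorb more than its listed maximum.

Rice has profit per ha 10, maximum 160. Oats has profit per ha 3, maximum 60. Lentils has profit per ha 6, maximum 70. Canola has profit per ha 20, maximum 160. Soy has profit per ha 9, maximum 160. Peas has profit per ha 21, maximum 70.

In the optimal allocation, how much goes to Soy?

130

Rank by profit per ha: Peas 21 > Canola 20 > Rice 10 > Soy 9 > Lentils 6 > Oats 3.
Peas takes 70 to reach its cap of 70 → 450 left.
Give Canola 160 to hit its cap of 160 → 290 left.
Rice: +160 to 160 (cap) → 130 left.
Soy: +130 (room for 160) → 130. Pool exhausted.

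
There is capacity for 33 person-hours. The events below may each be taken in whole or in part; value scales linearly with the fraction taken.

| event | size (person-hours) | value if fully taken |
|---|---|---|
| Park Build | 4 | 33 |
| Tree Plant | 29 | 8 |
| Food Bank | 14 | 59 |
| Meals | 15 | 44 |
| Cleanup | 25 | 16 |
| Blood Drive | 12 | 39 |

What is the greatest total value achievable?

Rank by value-to-size ratio: Park Build 33/4≈8.25, Food Bank 59/14≈4.21, Blood Drive 39/12≈3.25, Meals 44/15≈2.93, Cleanup 16/25≈0.64, Tree Plant 8/29≈0.276.
Park Build: take in full, 4 person-hours for value 33 ; 29 left.
All 14 person-hours of Food Bank fit (value 59) ; 15 remain.
All 12 person-hours of Blood Drive fit (value 39) ; 3 remain.
Only 3 person-hours remain; take 3/15 of Meals for value 44×3/15 = 8.8.
Total value = 139.8.

139.8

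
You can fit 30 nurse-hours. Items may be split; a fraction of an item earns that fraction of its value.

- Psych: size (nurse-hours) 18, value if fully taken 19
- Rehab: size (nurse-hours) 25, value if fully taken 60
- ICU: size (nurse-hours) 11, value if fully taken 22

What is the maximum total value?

70

Rank by value-to-size ratio: Rehab 60/25≈2.4, ICU 22/11≈2, Psych 19/18≈1.06.
Take all of Rehab (25 nurse-hours, value 60) ; 5 nurse-hours left.
Only 5 nurse-hours remain; take 5/11 of ICU for value 22×5/11 = 10.
Total value = 70.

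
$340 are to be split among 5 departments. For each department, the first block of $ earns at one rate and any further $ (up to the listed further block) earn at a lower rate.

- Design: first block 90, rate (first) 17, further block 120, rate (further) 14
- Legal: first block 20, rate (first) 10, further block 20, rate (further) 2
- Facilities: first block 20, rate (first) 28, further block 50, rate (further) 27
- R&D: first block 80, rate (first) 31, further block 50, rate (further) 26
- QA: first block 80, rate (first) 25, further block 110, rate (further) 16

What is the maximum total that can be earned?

Treat each block as its own option and order by rate: R&D/tier1 31 > Facilities/tier1 28 > Facilities/tier2 27 > R&D/tier2 26 > QA/tier1 25 > Design/tier1 17 > QA/tier2 16 > Design/tier2 14 > Legal/tier1 10 > Legal/tier2 2.
R&D/tier1 (31): +80 ; 260 left.
Facilities/tier1 (28): +20 ; 240 left.
Facilities/tier2 (27): +50 ; 190 left.
R&D/tier2 (26): +50 ; 140 left.
QA/tier1 (25): +80 ; 60 left.
Design/tier1: +60 of 90 at 17; pool empty.
Total = 31×80 + 28×20 + 27×50 + 26×50 + 25×80 + 17×60 = 8710.

8710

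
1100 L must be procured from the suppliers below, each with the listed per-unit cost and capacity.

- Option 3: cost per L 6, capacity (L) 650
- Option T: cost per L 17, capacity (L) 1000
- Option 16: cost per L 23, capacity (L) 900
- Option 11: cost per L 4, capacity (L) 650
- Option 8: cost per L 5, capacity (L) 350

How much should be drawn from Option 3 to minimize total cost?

Cheapest first:
Option 11 at 4: take all 650 L ; 450 still needed.
Option 8 (5): use full 350 ; 100 L to go.
Option 3 at 6: take 100 of its 650 ; requirement met.
Option T, Option 16: unused.

100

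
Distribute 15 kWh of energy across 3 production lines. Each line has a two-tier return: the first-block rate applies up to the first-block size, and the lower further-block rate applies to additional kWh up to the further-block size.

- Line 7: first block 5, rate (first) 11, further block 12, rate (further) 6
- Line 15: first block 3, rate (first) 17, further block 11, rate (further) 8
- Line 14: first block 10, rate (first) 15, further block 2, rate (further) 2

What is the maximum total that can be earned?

Rank every tier by rate: Line 15/T1 17 > Line 14/T1 15 > Line 7/T1 11 > Line 15/T2 8 > Line 7/T2 6 > Line 14/T2 2.
Line 15/T1 (17): +3 — 12 left.
Line 14 T1 at 15: fill all 10 — 2 left.
2 remain; put them into Line 7 T1 at 11.
Total = 17×3 + 15×10 + 11×2 = 223.

223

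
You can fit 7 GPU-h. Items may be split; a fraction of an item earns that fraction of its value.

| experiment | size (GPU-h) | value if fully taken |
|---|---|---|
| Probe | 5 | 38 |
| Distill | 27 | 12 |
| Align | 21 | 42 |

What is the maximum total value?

42

Best value per unit of size first: Probe 38/5≈7.6, Align 42/21≈2, Distill 12/27≈0.444.
All 5 GPU-h of Probe fit (value 38) → 2 remain.
Fill the last 2 GPU-h with part of Align: 2/21 of it earns 4.
Total value = 42.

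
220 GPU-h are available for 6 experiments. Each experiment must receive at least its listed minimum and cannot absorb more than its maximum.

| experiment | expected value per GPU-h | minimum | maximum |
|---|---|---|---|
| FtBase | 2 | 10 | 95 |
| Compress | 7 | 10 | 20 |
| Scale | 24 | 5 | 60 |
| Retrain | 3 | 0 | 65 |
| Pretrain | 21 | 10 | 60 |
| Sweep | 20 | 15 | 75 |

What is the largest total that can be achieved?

4325

Meeting every minimum uses 10+10+5+0+10+15 = 50 GPU-h, leaving 170.
Order the experiments by expected value per GPU-h: Scale 24 > Pretrain 21 > Sweep 20 > Compress 7 > Retrain 3 > FtBase 2.
Scale: +55 to 60 (cap) → 115 left.
Give Pretrain 50 more to hit its cap of 60 → 65 left.
Sweep: +60 to 75 (cap) → 5 left.
Compress: +5 (room for 10) → 15. Pool exhausted.
Total = 2×10 + 7×15 + 24×60 + 21×60 + 20×75 = 4325.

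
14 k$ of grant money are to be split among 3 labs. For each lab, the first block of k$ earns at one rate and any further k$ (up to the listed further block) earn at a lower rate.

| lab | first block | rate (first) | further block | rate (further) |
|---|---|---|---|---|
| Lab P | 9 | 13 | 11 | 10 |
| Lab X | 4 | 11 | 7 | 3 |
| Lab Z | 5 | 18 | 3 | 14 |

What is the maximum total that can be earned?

210

Rank every tier by rate: Lab Z/first 18 > Lab Z/second 14 > Lab P/first 13 > Lab X/first 11 > Lab P/second 10 > Lab X/second 3.
Lab Z/first (18): +5 ; 9 left.
Fill Lab Z second block (3 at 14) ; 6 left.
Lab P first at 13: only 6 left, fill 6.
Total = 18×5 + 14×3 + 13×6 = 210.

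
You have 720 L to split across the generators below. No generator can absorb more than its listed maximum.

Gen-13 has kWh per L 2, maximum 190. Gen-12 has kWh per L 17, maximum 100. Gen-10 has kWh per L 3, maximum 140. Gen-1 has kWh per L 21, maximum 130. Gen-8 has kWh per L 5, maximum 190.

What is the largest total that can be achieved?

Order the generators by kWh per L: Gen-1 21 > Gen-12 17 > Gen-8 5 > Gen-10 3 > Gen-13 2.
Gen-1: +130 to 130 (cap) → 590 left.
Gen-12 takes 100 to reach its cap of 100 → 490 left.
Give Gen-8 190 to hit its cap of 190 → 300 left.
Give Gen-10 140 to hit its cap of 140 → 160 left.
Only 160 left; Gen-13 takes them to reach 160.
Total = 2×160 + 17×100 + 3×140 + 21×130 + 5×190 = 6120.

6120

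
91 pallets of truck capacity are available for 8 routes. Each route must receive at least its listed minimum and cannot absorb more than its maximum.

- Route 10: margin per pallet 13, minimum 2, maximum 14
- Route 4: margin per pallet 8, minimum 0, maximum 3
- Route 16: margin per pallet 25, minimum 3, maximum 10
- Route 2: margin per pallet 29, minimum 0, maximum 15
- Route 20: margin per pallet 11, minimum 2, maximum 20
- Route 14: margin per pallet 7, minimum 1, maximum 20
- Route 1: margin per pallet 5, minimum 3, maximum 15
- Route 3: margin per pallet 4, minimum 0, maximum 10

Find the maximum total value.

1296

Meeting every minimum uses 2+0+3+0+2+1+3+0 = 11 pallets, leaving 80.
Rank by margin per pallet: Route 2 29 > Route 16 25 > Route 10 13 > Route 20 11 > Route 4 8 > Route 14 7 > Route 1 5 > Route 3 4.
Route 2 takes 15 more to reach its cap of 15 ; 65 left.
Route 16: +7 to 10 (cap) ; 58 left.
Route 10: +12 to 14 (cap) ; 46 left.
Route 20: +18 to 20 (cap) ; 28 left.
Route 4: +3 to 3 (cap) ; 25 left.
Route 14: +19 to 20 (cap) ; 6 left.
Only 6 left; Route 1 takes them to reach 9.
Total = 13×14 + 8×3 + 25×10 + 29×15 + 11×20 + 7×20 + 5×9 = 1296.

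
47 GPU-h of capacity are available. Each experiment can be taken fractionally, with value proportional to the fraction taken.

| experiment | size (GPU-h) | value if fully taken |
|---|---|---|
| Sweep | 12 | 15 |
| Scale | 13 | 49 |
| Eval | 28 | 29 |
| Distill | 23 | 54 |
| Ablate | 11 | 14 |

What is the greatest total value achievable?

Best value per unit of size first: Scale 49/13≈3.77, Distill 54/23≈2.35, Ablate 14/11≈1.27, Sweep 15/12≈1.25, Eval 29/28≈1.04.
Take all of Scale (13 GPU-h, value 49) → 34 GPU-h left.
All 23 GPU-h of Distill fit (value 54) → 11 remain.
All 11 GPU-h of Ablate fit (value 14) → 0 remain.
Total value = 117.

117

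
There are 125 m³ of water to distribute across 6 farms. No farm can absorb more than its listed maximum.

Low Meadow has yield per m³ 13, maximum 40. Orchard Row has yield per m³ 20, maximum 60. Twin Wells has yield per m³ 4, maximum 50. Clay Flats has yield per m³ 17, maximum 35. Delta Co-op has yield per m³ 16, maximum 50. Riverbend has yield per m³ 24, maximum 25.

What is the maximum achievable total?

Order the farms by yield per m³: Riverbend 24 > Orchard Row 20 > Clay Flats 17 > Delta Co-op 16 > Low Meadow 13 > Twin Wells 4.
Riverbend takes 25 to reach its cap of 25 — 100 left.
Give Orchard Row 60 to hit its cap of 60 — 40 left.
Clay Flats takes 35 to reach its cap of 35 — 5 left.
Delta Co-op has room for 50 but only 5 remain, so it gets 5.
Total = 20×60 + 17×35 + 16×5 + 24×25 = 2475.

2475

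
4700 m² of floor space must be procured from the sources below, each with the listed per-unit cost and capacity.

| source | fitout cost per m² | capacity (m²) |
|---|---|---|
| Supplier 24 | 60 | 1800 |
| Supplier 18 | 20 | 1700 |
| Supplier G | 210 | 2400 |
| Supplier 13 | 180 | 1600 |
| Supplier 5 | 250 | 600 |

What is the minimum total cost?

Fill from the cheapest source first.
Supplier 18 (20): use full 1700 — 3000 m² to go.
Supplier 24 (60): use full 1800 — 1200 m² to go.
Take 1200 from Supplier 13 at 180 to finish.
Supplier G, Supplier 5: unused.
Cost = 1700×20 + 1800×60 + 1200×180 = 358000.

358000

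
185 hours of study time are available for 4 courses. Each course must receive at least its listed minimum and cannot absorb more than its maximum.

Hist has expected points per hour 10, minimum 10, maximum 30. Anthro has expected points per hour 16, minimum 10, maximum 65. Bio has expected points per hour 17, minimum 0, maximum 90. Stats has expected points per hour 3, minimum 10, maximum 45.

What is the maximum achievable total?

2800

Meeting every minimum uses 10+10+0+10 = 30 hours, leaving 155.
Rank by expected points per hour: Bio 17 > Anthro 16 > Hist 10 > Stats 3.
Give Bio 90 more to hit its cap of 90 — 65 left.
Anthro: +55 to 65 (cap) — 10 left.
Hist has room for 20 more but only 10 remain, so it gets 20.
Total = 10×20 + 16×65 + 17×90 + 3×10 = 2800.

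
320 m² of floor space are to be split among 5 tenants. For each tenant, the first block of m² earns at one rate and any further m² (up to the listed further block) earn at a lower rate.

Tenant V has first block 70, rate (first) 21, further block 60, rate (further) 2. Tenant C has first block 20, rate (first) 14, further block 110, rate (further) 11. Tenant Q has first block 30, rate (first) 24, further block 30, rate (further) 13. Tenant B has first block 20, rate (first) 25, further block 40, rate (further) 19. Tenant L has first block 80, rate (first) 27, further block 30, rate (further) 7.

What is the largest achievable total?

Order all 10 blocks by rate: Tenant L/tier1 27 > Tenant B/tier1 25 > Tenant Q/tier1 24 > Tenant V/tier1 21 > Tenant B/tier2 19 > Tenant C/tier1 14 > Tenant Q/tier2 13 > Tenant C/tier2 11 > Tenant L/tier2 7 > Tenant V/tier2 2.
Tenant L tier1 at 27: fill all 80 → 240 left.
Tenant B tier1 at 25: fill all 20 → 220 left.
Fill Tenant Q tier1 block (30 at 24) → 190 left.
Fill Tenant V tier1 block (70 at 21) → 120 left.
Fill Tenant B tier2 block (40 at 19) → 80 left.
Tenant C tier1 at 14: fill all 20 → 60 left.
Tenant Q/tier2 (13): +30 → 30 left.
Tenant C/tier2: +30 of 110 at 11; pool empty.
Total = 27×80 + 25×20 + 24×30 + 21×70 + 19×40 + 14×20 + 13×30 + 11×30 = 6610.

6610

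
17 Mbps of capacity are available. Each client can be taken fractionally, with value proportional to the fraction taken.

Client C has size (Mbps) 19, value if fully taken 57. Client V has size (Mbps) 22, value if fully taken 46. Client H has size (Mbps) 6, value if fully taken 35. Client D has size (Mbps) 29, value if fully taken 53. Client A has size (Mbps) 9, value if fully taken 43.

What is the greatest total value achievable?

Best value per unit of size first: Client H 35/6≈5.83, Client A 43/9≈4.78, Client C 57/19≈3, Client V 46/22≈2.09, Client D 53/29≈1.83.
All 6 Mbps of Client H fit (value 35) ; 11 remain.
Take all of Client A (9 Mbps, value 43) ; 2 Mbps left.
2 Mbps left: a 2/19 share of Client C gives 57×2/19 = 6.
Total value = 84.

84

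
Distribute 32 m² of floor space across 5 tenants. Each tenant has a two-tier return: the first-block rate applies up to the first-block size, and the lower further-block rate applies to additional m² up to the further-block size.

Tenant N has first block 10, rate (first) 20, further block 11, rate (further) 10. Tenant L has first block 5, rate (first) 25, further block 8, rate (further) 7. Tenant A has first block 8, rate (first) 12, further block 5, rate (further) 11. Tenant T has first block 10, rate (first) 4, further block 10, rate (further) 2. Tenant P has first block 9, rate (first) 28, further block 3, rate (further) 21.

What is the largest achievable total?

700

Treat each block as its own option and order by rate: Tenant P/first 28 > Tenant L/first 25 > Tenant P/second 21 > Tenant N/first 20 > Tenant A/first 12 > Tenant A/second 11 > Tenant N/second 10 > Tenant L/second 7 > Tenant T/first 4 > Tenant T/second 2.
Fill Tenant P first block (9 at 28) — 23 left.
Tenant L/first (25): +5 — 18 left.
Fill Tenant P second block (3 at 21) — 15 left.
Tenant N first at 20: fill all 10 — 5 left.
5 remain; put them into Tenant A first at 12.
Total = 28×9 + 25×5 + 21×3 + 20×10 + 12×5 = 700.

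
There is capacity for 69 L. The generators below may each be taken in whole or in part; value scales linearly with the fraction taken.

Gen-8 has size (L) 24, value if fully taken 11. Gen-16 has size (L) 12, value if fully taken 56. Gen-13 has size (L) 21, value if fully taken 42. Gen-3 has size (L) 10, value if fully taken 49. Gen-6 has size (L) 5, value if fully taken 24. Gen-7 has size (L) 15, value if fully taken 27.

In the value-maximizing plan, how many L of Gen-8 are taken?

6

Sort by value density: Gen-3 49/10≈4.9, Gen-6 24/5≈4.8, Gen-16 56/12≈4.67, Gen-13 42/21≈2, Gen-7 27/15≈1.8, Gen-8 11/24≈0.458.
All 10 L of Gen-3 fit (value 49) → 59 remain.
Gen-6: take in full, 5 L for value 24 → 54 left.
Take all of Gen-16 (12 L, value 56) → 42 L left.
Gen-13: take in full, 21 L for value 42 → 21 left.
Gen-7: take in full, 15 L for value 27 → 6 left.
Fill the last 6 L with part of Gen-8: 6/24 of it earns 2.75.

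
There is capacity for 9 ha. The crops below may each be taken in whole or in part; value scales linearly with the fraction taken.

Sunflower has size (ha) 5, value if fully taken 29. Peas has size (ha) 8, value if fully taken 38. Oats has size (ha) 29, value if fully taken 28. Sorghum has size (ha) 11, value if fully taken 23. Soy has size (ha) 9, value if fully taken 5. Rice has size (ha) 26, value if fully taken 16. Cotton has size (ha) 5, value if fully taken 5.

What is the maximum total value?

Sort by value density: Sunflower 29/5≈5.8, Peas 38/8≈4.75, Sorghum 23/11≈2.09, Cotton 5/5≈1, Oats 28/29≈0.966, Rice 16/26≈0.615, Soy 5/9≈0.556.
Take all of Sunflower (5 ha, value 29) ; 4 ha left.
Only 4 ha remain; take 4/8 of Peas for value 38×4/8 = 19.
Total value = 48.

48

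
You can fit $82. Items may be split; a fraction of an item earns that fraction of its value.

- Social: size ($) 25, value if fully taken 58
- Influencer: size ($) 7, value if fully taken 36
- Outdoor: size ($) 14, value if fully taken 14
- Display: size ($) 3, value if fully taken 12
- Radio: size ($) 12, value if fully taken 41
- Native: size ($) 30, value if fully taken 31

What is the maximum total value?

183

Rank by value-to-size ratio: Influencer 36/7≈5.14, Display 12/3≈4, Radio 41/12≈3.42, Social 58/25≈2.32, Native 31/30≈1.03, Outdoor 14/14≈1.
Take all of Influencer (7 $, value 36) ; 75 $ left.
All 3 $ of Display fit (value 12) ; 72 remain.
All 12 $ of Radio fit (value 41) ; 60 remain.
Take all of Social (25 $, value 58) ; 35 $ left.
Native: take in full, 30 $ for value 31 ; 5 left.
Only 5 $ remain; take 5/14 of Outdoor for value 14×5/14 = 5.
Total value = 183.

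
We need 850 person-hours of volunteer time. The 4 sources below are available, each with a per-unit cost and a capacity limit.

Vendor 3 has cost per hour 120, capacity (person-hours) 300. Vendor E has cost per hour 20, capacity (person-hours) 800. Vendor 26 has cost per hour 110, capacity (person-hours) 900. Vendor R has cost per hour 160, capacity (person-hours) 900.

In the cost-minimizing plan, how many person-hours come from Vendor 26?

50

Use sources in increasing cost order.
Vendor E at 20: take all 800 person-hours → 50 still needed.
Vendor 26 at 110: take 50 of its 900 → requirement met.
Vendor 3, Vendor R: unused.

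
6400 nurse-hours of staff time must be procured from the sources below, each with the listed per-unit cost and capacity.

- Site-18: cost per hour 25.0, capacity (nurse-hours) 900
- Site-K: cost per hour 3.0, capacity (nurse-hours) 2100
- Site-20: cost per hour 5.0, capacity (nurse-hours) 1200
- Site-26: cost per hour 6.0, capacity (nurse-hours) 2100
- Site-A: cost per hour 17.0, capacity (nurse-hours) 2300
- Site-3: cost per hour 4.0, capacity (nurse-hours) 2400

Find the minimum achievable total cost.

Fill from the cheapest source first.
Site-K at 3.0: take all 2100 nurse-hours → 4300 still needed.
Take 2400 from Site-3 at 4.0 → need 1900 more.
Take 1200 from Site-20 at 5.0 → need 700 more.
Site-26 at 6.0: take 700 of its 2100 → requirement met.
Site-A, Site-18: unused.
Cost = 2100×3.0 + 2400×4.0 + 1200×5.0 + 700×6.0 = 26100.

26100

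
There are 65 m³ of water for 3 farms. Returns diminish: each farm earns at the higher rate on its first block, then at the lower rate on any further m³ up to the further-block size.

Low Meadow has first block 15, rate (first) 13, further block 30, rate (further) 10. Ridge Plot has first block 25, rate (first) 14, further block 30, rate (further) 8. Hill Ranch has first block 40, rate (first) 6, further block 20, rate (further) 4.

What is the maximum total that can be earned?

795

Order all 6 blocks by rate: Ridge Plot/first 14 > Low Meadow/first 13 > Low Meadow/second 10 > Ridge Plot/second 8 > Hill Ranch/first 6 > Hill Ranch/second 4.
Ridge Plot/first (14): +25 → 40 left.
Low Meadow/first (13): +15 → 25 left.
Low Meadow second at 10: only 25 left, fill 25.
Total = 14×25 + 13×15 + 10×25 = 795.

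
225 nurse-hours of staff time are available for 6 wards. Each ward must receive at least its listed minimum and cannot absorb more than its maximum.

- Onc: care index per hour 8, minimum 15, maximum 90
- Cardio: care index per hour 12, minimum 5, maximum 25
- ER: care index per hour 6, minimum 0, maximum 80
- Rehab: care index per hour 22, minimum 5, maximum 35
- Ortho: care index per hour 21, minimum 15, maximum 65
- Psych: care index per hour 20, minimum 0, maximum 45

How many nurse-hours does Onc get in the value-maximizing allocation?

Meeting every minimum uses 15+5+0+5+15+0 = 40 nurse-hours, leaving 185.
Rank by care index per hour: Rehab 22 > Ortho 21 > Psych 20 > Cardio 12 > Onc 8 > ER 6.
Give Rehab 30 more to hit its cap of 35 ; 155 left.
Ortho takes 50 more to reach its cap of 65 ; 105 left.
Psych takes 45 more to reach its cap of 45 ; 60 left.
Cardio: +20 to 25 (cap) ; 40 left.
Onc has room for 75 more but only 40 remain, so it gets 55.

55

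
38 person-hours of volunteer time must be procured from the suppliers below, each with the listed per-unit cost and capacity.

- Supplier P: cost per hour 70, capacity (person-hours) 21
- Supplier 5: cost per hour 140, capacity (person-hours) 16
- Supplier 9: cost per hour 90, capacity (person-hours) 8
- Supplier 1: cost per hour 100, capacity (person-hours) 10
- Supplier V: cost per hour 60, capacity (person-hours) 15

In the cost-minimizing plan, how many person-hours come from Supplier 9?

2

Use suppliers in increasing cost order.
Take 15 from Supplier V at 60 → need 23 more.
Supplier P at 70: take all 21 person-hours → 2 still needed.
Take 2 from Supplier 9 at 90 to finish.
Supplier 1, Supplier 5: unused.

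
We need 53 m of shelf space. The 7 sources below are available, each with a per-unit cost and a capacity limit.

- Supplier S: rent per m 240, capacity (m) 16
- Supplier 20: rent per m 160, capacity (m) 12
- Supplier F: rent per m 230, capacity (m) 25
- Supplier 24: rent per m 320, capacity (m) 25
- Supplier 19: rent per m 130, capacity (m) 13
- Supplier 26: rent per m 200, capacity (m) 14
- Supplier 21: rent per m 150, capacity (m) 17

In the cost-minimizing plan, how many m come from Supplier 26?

11

Use sources in increasing cost order.
Take 13 from Supplier 19 at 130 → need 40 more.
Supplier 21 (150): use full 17 → 23 m to go.
Take 12 from Supplier 20 at 160 → need 11 more.
Supplier 26 at 200: take 11 of its 14 → requirement met.
Supplier F, Supplier S, Supplier 24: unused.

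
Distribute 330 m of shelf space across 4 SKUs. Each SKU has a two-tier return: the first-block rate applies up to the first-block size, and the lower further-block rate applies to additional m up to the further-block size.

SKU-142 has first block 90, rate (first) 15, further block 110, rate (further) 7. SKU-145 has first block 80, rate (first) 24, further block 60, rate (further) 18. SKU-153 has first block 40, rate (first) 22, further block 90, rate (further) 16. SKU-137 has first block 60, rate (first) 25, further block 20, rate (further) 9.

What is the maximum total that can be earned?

Order all 8 blocks by rate: SKU-137/tier1 25 > SKU-145/tier1 24 > SKU-153/tier1 22 > SKU-145/tier2 18 > SKU-153/tier2 16 > SKU-142/tier1 15 > SKU-137/tier2 9 > SKU-142/tier2 7.
Fill SKU-137 tier1 block (60 at 25) → 270 left.
SKU-145/tier1 (24): +80 → 190 left.
SKU-153/tier1 (22): +40 → 150 left.
SKU-145/tier2 (18): +60 → 90 left.
SKU-153 tier2 at 16: fill all 90 → 0 left.
Total = 25×60 + 24×80 + 22×40 + 18×60 + 16×90 = 6820.

6820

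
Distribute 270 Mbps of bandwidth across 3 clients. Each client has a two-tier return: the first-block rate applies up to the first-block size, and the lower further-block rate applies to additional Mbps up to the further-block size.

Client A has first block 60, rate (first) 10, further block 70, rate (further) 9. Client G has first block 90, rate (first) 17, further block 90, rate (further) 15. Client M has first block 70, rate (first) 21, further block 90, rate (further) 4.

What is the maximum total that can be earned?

4550

Treat each block as its own option and order by rate: Client M/T1 21 > Client G/T1 17 > Client G/T2 15 > Client A/T1 10 > Client A/T2 9 > Client M/T2 4.
Fill Client M T1 block (70 at 21) → 200 left.
Client G T1 at 17: fill all 90 → 110 left.
Client G T2 at 15: fill all 90 → 20 left.
Client A/T1: +20 of 60 at 10; pool empty.
Total = 21×70 + 17×90 + 15×90 + 10×20 = 4550.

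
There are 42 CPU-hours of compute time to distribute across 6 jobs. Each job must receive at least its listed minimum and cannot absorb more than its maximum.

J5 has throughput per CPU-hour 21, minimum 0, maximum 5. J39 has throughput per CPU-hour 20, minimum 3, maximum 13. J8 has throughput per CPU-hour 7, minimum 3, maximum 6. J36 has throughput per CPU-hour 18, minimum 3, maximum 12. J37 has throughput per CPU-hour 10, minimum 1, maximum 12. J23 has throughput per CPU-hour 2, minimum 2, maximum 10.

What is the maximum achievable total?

676

Meeting every minimum uses 0+3+3+3+1+2 = 12 CPU-hours, leaving 30.
Rank by throughput per CPU-hour: J5 21 > J39 20 > J36 18 > J37 10 > J8 7 > J23 2.
J5: +5 to 5 (cap) → 25 left.
Give J39 10 more to hit its cap of 13 → 15 left.
J36 takes 9 more to reach its cap of 12 → 6 left.
J37 has room for 11 more but only 6 remain, so it gets 7.
Total = 21×5 + 20×13 + 7×3 + 18×12 + 10×7 + 2×2 = 676.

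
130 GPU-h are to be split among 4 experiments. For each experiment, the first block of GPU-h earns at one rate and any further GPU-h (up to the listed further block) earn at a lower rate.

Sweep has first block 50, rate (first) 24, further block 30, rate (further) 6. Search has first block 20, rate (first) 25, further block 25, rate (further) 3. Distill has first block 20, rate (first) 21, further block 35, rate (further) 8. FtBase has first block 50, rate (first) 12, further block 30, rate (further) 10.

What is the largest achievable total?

2600

Rank every tier by rate: Search/tier1 25 > Sweep/tier1 24 > Distill/tier1 21 > FtBase/tier1 12 > FtBase/tier2 10 > Distill/tier2 8 > Sweep/tier2 6 > Search/tier2 3.
Fill Search tier1 block (20 at 25) — 110 left.
Fill Sweep tier1 block (50 at 24) — 60 left.
Distill/tier1 (21): +20 — 40 left.
FtBase tier1 at 12: only 40 left, fill 40.
Total = 25×20 + 24×50 + 21×20 + 12×40 = 2600.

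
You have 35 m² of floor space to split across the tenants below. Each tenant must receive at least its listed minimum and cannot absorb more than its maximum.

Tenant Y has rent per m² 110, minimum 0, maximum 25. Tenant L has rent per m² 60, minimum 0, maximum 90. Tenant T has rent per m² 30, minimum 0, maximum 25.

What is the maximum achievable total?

Meeting every minimum uses 0+0+0 = 0 m², leaving 35.
Order the tenants by rent per m²: Tenant Y 110 > Tenant L 60 > Tenant T 30.
Tenant Y: +25 to 25 (cap) ; 10 left.
Tenant L: +10 (room for 90) → 10. Pool exhausted.
Total = 110×25 + 60×10 = 3350.

3350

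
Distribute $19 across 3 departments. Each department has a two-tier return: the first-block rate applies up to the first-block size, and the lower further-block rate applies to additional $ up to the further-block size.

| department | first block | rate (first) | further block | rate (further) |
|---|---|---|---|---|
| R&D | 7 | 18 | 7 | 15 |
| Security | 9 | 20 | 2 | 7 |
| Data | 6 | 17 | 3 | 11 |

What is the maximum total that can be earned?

357

Rank every tier by rate: Security/tier1 20 > R&D/tier1 18 > Data/tier1 17 > R&D/tier2 15 > Data/tier2 11 > Security/tier2 7.
Security/tier1 (20): +9 — 10 left.
R&D/tier1 (18): +7 — 3 left.
Data/tier1: +3 of 6 at 17; pool empty.
Total = 20×9 + 18×7 + 17×3 = 357.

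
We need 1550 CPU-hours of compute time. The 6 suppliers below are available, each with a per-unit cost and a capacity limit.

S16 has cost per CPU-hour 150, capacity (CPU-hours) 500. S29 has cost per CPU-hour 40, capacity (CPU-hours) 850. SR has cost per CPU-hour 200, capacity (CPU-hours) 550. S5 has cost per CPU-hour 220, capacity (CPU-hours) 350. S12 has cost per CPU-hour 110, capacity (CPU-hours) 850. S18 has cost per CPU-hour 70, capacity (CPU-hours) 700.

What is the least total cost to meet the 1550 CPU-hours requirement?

Fill from the cheapest supplier first.
S29 (40): use full 850 ; 700 CPU-hours to go.
S18 (70): use full 700 ; 0 CPU-hours to go.
S12, S16, SR, S5: unused.
Cost = 850×40 + 700×70 = 83000.

83000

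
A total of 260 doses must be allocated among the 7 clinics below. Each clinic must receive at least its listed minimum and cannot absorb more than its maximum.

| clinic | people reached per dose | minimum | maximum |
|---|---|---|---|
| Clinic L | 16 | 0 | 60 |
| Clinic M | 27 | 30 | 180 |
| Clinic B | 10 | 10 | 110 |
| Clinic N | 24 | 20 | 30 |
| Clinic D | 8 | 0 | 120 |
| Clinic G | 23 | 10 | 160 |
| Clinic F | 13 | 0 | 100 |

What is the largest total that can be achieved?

6600

Meeting every minimum uses 0+30+10+20+0+10+0 = 70 doses, leaving 190.
Highest people reached per dose first: Clinic M 27 > Clinic N 24 > Clinic G 23 > Clinic L 16 > Clinic F 13 > Clinic B 10 > Clinic D 8.
Clinic M takes 150 more to reach its cap of 180 → 40 left.
Clinic N takes 10 more to reach its cap of 30 → 30 left.
Only 30 left; Clinic G takes them to reach 40.
Total = 27×180 + 10×10 + 24×30 + 23×40 = 6600.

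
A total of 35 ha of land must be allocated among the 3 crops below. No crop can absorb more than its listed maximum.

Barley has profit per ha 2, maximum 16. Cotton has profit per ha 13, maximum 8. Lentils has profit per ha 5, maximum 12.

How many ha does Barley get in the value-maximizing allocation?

Highest profit per ha first: Cotton 13 > Lentils 5 > Barley 2.
Cotton: +8 to 8 (cap) ; 27 left.
Lentils takes 12 to reach its cap of 12 ; 15 left.
Only 15 left; Barley takes them to reach 15.

15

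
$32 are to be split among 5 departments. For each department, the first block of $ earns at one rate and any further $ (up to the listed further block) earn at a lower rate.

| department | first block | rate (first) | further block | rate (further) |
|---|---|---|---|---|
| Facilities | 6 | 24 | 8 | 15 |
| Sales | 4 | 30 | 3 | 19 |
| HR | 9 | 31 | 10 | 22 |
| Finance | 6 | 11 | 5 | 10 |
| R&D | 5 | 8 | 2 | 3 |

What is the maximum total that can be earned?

820

Order all 10 blocks by rate: HR/first 31 > Sales/first 30 > Facilities/first 24 > HR/second 22 > Sales/second 19 > Facilities/second 15 > Finance/first 11 > Finance/second 10 > R&D/first 8 > R&D/second 3.
HR/first (31): +9 → 23 left.
Fill Sales first block (4 at 30) → 19 left.
Facilities/first (24): +6 → 13 left.
HR second at 22: fill all 10 → 3 left.
Sales/second (19): +3 → 0 left.
Total = 31×9 + 30×4 + 24×6 + 22×10 + 19×3 = 820.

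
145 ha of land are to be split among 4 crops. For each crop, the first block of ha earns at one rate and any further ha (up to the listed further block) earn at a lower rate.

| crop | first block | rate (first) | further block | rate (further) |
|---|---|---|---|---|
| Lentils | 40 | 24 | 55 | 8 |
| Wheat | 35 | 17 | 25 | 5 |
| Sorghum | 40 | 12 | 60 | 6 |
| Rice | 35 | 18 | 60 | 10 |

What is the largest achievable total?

Treat each block as its own option and order by rate: Lentils/tier1 24 > Rice/tier1 18 > Wheat/tier1 17 > Sorghum/tier1 12 > Rice/tier2 10 > Lentils/tier2 8 > Sorghum/tier2 6 > Wheat/tier2 5.
Fill Lentils tier1 block (40 at 24) ; 105 left.
Rice/tier1 (18): +35 ; 70 left.
Fill Wheat tier1 block (35 at 17) ; 35 left.
Sorghum tier1 at 12: only 35 left, fill 35.
Total = 24×40 + 18×35 + 17×35 + 12×35 = 2605.

2605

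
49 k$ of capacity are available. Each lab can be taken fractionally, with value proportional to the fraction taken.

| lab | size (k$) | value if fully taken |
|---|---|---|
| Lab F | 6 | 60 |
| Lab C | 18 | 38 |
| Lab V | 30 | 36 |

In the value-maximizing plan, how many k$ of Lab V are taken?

25

Rank by value-to-size ratio: Lab F 60/6≈10, Lab C 38/18≈2.11, Lab V 36/30≈1.2.
Take all of Lab F (6 k$, value 60) → 43 k$ left.
All 18 k$ of Lab C fit (value 38) → 25 remain.
Fill the last 25 k$ with part of Lab V: 25/30 of it earns 30.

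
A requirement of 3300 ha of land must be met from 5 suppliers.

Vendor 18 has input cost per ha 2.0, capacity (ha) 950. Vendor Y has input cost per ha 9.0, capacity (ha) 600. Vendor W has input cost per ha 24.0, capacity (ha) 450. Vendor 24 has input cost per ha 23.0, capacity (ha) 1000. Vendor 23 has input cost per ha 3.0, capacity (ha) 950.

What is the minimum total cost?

28550

Fill from the cheapest supplier first.
Vendor 18 (2.0): use full 950 ; 2350 ha to go.
Take 950 from Vendor 23 at 3.0 ; need 1400 more.
Take 600 from Vendor Y at 9.0 ; need 800 more.
Vendor 24 at 23.0: take 800 of its 1000 ; requirement met.
Vendor W: unused.
Cost = 950×2.0 + 950×3.0 + 600×9.0 + 800×23.0 = 28550.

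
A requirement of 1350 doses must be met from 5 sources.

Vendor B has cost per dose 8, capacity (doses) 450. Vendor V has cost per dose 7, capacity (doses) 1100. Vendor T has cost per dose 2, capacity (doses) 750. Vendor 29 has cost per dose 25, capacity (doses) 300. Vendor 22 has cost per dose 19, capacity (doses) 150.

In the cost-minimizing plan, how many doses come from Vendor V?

Use sources in increasing cost order.
Take 750 from Vendor T at 2 → need 600 more.
Take 600 from Vendor V at 7 to finish.
Vendor B, Vendor 22, Vendor 29: unused.

600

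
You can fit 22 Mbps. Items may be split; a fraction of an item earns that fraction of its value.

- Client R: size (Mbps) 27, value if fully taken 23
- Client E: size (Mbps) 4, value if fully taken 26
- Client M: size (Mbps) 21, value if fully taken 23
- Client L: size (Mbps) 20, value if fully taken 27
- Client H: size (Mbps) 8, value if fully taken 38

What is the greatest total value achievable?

77.5

Best value per unit of size first: Client E 26/4≈6.5, Client H 38/8≈4.75, Client L 27/20≈1.35, Client M 23/21≈1.1, Client R 23/27≈0.852.
Client E: take in full, 4 Mbps for value 26 → 18 left.
All 8 Mbps of Client H fit (value 38) → 10 remain.
Fill the last 10 Mbps with part of Client L: 10/20 of it earns 13.5.
Total value = 77.5.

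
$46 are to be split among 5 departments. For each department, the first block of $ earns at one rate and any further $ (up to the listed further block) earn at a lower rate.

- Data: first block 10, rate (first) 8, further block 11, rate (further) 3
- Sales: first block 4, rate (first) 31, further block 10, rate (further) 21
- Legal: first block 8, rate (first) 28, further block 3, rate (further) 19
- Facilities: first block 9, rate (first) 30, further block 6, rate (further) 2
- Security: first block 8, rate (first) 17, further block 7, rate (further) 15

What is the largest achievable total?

Treat each block as its own option and order by rate: Sales/first 31 > Facilities/first 30 > Legal/first 28 > Sales/second 21 > Legal/second 19 > Security/first 17 > Security/second 15 > Data/first 8 > Data/second 3 > Facilities/second 2.
Sales first at 31: fill all 4 ; 42 left.
Facilities/first (30): +9 ; 33 left.
Legal first at 28: fill all 8 ; 25 left.
Sales second at 21: fill all 10 ; 15 left.
Legal second at 19: fill all 3 ; 12 left.
Security/first (17): +8 ; 4 left.
Security/second: +4 of 7 at 15; pool empty.
Total = 31×4 + 30×9 + 28×8 + 21×10 + 19×3 + 17×8 + 15×4 = 1081.

1081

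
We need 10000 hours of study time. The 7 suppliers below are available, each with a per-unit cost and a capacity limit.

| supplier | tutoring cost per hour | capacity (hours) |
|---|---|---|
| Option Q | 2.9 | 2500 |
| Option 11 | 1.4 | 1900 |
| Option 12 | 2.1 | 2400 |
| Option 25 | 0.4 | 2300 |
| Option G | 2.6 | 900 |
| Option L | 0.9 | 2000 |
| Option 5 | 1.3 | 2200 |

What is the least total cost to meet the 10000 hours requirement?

11600

Cheapest first:
Take 2300 from Option 25 at 0.4 — need 7700 more.
Take 2000 from Option L at 0.9 — need 5700 more.
Option 5 (1.3): use full 2200 — 3500 hours to go.
Take 1900 from Option 11 at 1.4 — need 1600 more.
Option 12 at 2.1: take 1600 of its 2400 — requirement met.
Option G, Option Q: unused.
Cost = 2300×0.4 + 2000×0.9 + 2200×1.3 + 1900×1.4 + 1600×2.1 = 11600.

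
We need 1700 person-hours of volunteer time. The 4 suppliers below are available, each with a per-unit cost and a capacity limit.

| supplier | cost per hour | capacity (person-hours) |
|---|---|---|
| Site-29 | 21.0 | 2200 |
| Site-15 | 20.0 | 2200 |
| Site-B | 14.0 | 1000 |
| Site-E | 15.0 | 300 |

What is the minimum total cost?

26500

Cheapest first:
Site-B at 14.0: take all 1000 person-hours — 700 still needed.
Take 300 from Site-E at 15.0 — need 400 more.
Site-15 (20.0): take the remaining 400 — done.
Site-29: unused.
Cost = 1000×14.0 + 300×15.0 + 400×20.0 = 26500.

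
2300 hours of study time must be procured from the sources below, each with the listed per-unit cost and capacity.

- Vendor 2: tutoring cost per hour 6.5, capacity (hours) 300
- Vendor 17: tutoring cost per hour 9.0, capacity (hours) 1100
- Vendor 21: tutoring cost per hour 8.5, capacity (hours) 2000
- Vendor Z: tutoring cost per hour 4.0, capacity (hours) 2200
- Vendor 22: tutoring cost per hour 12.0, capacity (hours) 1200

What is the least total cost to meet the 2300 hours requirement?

Use sources in increasing cost order.
Take 2200 from Vendor Z at 4.0 ; need 100 more.
Vendor 2 at 6.5: take 100 of its 300 ; requirement met.
Vendor 21, Vendor 17, Vendor 22: unused.
Cost = 2200×4.0 + 100×6.5 = 9450.

9450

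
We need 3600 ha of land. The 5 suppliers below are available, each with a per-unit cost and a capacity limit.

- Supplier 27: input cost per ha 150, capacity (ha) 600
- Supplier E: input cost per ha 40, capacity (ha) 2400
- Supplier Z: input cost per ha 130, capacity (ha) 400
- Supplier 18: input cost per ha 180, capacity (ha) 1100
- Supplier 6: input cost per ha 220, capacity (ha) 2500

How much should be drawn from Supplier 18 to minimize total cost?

Use suppliers in increasing cost order.
Supplier E (40): use full 2400 ; 1200 ha to go.
Take 400 from Supplier Z at 130 ; need 800 more.
Take 600 from Supplier 27 at 150 ; need 200 more.
Supplier 18 at 180: take 200 of its 1100 ; requirement met.
Supplier 6: unused.

200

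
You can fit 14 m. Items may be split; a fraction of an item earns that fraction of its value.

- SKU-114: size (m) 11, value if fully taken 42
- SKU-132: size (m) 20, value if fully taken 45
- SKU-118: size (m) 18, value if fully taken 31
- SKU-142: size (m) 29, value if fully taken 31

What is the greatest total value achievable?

48.75

Sort by value density: SKU-114 42/11≈3.82, SKU-132 45/20≈2.25, SKU-118 31/18≈1.72, SKU-142 31/29≈1.07.
Take all of SKU-114 (11 m, value 42) — 3 m left.
3 m left: a 3/20 share of SKU-132 gives 45×3/20 = 6.75.
Total value = 48.75.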